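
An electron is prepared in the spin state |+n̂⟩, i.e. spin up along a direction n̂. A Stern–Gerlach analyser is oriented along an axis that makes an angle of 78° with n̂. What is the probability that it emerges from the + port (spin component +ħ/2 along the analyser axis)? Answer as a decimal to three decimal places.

0.604

For spin-½, the probability of finding spin-up along an axis at angle θ to the initial spin direction is cos²(θ/2); spin-down is sin²(θ/2).
θ = 78°, so P = cos²(39°) ≈ 0.604.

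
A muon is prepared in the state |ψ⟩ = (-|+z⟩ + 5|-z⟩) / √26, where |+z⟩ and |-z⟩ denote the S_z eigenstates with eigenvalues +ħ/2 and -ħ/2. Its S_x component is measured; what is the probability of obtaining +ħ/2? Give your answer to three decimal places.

0.308

|+x⟩ = (|+z⟩ + |-z⟩)/√2, so ⟨+x|ψ⟩ = (4) / (√2·√26).
P = |4|² / 52 = 16/52.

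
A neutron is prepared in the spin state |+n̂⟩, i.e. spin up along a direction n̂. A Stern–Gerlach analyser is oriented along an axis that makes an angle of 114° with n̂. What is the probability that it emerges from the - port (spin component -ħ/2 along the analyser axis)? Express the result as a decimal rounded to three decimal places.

For spin-½, the probability of finding spin-up along an axis at angle θ to the initial spin direction is cos²(θ/2); spin-down is sin²(θ/2).
θ = 114°, so P = sin²(57°) ≈ 0.703.

0.703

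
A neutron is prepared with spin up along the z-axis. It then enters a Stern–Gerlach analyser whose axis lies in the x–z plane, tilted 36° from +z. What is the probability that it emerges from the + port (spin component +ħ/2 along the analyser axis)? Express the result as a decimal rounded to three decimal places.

For spin-½, the probability of finding spin-up along an axis at angle θ to the initial spin direction is cos²(θ/2); spin-down is sin²(θ/2).
θ = 36°, so P = cos²(18°) ≈ 0.905.

0.905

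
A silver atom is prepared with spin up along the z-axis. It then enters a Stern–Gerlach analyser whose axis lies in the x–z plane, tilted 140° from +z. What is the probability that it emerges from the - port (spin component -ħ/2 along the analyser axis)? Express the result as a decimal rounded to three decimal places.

For spin-½, the probability of finding spin-up along an axis at angle θ to the initial spin direction is cos²(θ/2); spin-down is sin²(θ/2).
θ = 140°, so P = sin²(70°) ≈ 0.883.

0.883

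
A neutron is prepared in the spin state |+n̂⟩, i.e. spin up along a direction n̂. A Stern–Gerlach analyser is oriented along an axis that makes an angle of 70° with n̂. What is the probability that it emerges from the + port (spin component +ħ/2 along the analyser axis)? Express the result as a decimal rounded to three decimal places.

0.671

For spin-½, the probability of finding spin-up along an axis at angle θ to the initial spin direction is cos²(θ/2); spin-down is sin²(θ/2).
θ = 70°, so P = cos²(35°) ≈ 0.671.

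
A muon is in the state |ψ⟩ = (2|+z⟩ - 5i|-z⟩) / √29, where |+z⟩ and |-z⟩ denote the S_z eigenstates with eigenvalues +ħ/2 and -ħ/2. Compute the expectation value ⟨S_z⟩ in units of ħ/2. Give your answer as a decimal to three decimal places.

-0.724

⟨σ_z⟩ = |a|² - |b|² divided by |a|²+|b|², with a, b the |+z⟩, |-z⟩ amplitudes.
= (4 - 25)/29 = -21/29.
⟨S_z⟩ = (ħ/2)·⟨σ_z⟩.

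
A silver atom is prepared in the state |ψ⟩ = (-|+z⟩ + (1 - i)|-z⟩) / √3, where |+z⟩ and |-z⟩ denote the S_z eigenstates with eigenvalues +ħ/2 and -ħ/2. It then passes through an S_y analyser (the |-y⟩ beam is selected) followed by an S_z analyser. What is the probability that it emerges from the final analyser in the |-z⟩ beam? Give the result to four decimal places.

0.0833

First analyser (S_y): P(|-y⟩) = |⟨-y|ψ⟩|² = 1/6.
After stage 1 the state is |-y⟩; P(|-z⟩) = |⟨-z|-y⟩|² = 1/2.
Joint probability = 1/6 × 1/2 = 0.0833.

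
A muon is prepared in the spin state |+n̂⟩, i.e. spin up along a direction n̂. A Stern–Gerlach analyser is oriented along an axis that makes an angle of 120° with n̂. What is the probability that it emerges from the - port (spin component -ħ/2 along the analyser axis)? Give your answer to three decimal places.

For spin-½, the probability of finding spin-up along an axis at angle θ to the initial spin direction is cos²(θ/2); spin-down is sin²(θ/2).
θ = 120°, so P = sin²(60°) ≈ 0.750.

0.750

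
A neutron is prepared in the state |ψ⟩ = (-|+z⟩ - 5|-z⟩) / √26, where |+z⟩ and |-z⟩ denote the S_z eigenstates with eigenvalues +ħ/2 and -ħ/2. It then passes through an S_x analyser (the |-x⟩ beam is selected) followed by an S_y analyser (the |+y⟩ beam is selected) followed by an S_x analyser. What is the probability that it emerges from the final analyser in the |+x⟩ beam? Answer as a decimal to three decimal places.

First analyser (S_x): P(|-x⟩) = |⟨-x|ψ⟩|² = 16/52.
After stage 1 the state is |-x⟩; P(|+y⟩) = |⟨+y|-x⟩|² = 1/2.
After stage 2 the state is |+y⟩; P(|+x⟩) = |⟨+x|+y⟩|² = 1/2.
Joint probability = 16/52 × 1/2 × 1/2 = 0.077.

0.077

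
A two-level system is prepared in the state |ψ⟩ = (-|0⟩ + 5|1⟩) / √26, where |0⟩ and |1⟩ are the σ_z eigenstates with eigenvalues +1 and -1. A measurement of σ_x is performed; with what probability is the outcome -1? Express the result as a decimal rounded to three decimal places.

|-x⟩ = (|0⟩ - |1⟩)/√2, so ⟨-x|ψ⟩ = (-6) / (√2·√26).
P = |-6|² / 52 = 36/52.

0.692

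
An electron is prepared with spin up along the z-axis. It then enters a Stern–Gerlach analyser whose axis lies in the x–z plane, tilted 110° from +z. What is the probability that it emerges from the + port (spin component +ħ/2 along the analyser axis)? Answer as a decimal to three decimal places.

For spin-½, the probability of finding spin-up along an axis at angle θ to the initial spin direction is cos²(θ/2); spin-down is sin²(θ/2).
θ = 110°, so P = cos²(55°) ≈ 0.329.

0.329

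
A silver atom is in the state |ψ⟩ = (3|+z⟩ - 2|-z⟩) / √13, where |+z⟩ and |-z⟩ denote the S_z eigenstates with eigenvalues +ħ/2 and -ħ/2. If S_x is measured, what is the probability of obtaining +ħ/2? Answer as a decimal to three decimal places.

0.038

|+x⟩ = (|+z⟩ + |-z⟩)/√2, so ⟨+x|ψ⟩ = (1) / (√2·√13).
P = |1|² / 26 = 1/26.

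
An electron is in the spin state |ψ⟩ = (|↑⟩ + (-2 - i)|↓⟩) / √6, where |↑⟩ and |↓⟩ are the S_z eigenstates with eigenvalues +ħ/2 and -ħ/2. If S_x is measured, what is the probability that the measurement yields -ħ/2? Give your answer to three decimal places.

|-x⟩ = (|↑⟩ - |↓⟩)/√2, so ⟨-x|ψ⟩ = (3 + i) / (√2·√6).
P = |3 + i|² / 12 = 10/12.

0.833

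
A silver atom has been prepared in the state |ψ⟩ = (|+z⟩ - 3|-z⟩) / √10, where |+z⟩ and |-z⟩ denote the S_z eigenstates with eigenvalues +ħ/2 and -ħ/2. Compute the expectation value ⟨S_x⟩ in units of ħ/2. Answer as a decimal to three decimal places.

-0.600

⟨σ_x⟩ = 2 Re(a* b)/(|a|²+|b|²) with a = 1, b = -3.
a* b = -3, so ⟨σ_x⟩ = -6/10.
⟨S_x⟩ = (ħ/2)·⟨σ_x⟩.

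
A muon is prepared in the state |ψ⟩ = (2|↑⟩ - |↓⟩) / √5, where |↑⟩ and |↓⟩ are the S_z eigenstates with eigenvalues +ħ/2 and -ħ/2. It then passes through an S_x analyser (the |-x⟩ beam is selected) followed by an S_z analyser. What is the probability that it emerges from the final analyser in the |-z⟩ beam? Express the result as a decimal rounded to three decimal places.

First analyser (S_x): P(|-x⟩) = |⟨-x|ψ⟩|² = 9/10.
After stage 1 the state is |-x⟩; P(|-z⟩) = |⟨-z|-x⟩|² = 1/2.
Joint probability = 9/10 × 1/2 = 0.450.

0.450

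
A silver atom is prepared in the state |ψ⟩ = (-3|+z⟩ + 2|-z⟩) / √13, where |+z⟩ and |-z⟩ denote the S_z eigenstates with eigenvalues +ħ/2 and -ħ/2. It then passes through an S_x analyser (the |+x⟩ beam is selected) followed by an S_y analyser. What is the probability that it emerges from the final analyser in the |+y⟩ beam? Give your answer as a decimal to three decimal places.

0.019

First analyser (S_x): P(|+x⟩) = |⟨+x|ψ⟩|² = 1/26.
After stage 1 the state is |+x⟩; P(|+y⟩) = |⟨+y|+x⟩|² = 1/2.
Joint probability = 1/26 × 1/2 = 0.019.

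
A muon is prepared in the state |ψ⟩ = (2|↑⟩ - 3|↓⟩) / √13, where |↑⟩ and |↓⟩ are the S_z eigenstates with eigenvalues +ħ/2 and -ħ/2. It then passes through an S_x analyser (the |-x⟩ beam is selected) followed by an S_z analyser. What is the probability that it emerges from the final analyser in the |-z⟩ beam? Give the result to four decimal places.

First analyser (S_x): P(|-x⟩) = |⟨-x|ψ⟩|² = 25/26.
After stage 1 the state is |-x⟩; P(|-z⟩) = |⟨-z|-x⟩|² = 1/2.
Joint probability = 25/26 × 1/2 = 0.4808.

0.4808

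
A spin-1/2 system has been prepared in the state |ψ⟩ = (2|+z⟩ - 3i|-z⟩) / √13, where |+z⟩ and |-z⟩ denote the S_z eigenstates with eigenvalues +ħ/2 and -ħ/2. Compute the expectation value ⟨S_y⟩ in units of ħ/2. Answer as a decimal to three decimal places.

⟨σ_y⟩ = 2 Im(a* b)/(|a|²+|b|²) with a = 2, b = -3i.
a* b = -6i, so ⟨σ_y⟩ = -12/13.
⟨S_y⟩ = (ħ/2)·⟨σ_y⟩.

-0.923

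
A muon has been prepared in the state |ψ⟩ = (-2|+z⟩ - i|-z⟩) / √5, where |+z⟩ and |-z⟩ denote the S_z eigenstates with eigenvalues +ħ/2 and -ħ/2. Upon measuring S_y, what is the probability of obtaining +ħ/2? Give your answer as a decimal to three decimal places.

|+y⟩ = (|+z⟩ + i|-z⟩)/√2, so ⟨+y|ψ⟩ = (-3) / (√2·√5).
P = |-3|² / 10 = 9/10.

0.900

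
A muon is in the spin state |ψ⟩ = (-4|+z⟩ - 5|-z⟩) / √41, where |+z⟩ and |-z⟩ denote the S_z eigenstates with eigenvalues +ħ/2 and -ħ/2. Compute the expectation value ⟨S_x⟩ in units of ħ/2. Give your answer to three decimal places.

⟨σ_x⟩ = 2 Re(a* b)/(|a|²+|b|²) with a = -4, b = -5.
a* b = 20, so ⟨σ_x⟩ = 40/41.
⟨S_x⟩ = (ħ/2)·⟨σ_x⟩.

0.976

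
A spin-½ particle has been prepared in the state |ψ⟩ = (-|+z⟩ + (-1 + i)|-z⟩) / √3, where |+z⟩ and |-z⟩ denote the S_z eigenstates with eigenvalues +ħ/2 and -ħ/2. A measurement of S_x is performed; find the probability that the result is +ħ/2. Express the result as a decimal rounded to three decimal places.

|+x⟩ = (|+z⟩ + |-z⟩)/√2, so ⟨+x|ψ⟩ = (-2 + i) / (√2·√3).
P = |-2 + i|² / 6 = 5/6.

0.833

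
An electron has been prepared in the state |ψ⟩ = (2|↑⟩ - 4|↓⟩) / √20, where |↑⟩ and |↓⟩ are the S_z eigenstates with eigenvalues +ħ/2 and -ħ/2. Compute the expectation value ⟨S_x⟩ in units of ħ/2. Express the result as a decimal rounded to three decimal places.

⟨σ_x⟩ = 2 Re(a* b)/(|a|²+|b|²) with a = 2, b = -4.
a* b = -8, so ⟨σ_x⟩ = -16/20.
⟨S_x⟩ = (ħ/2)·⟨σ_x⟩.

-0.800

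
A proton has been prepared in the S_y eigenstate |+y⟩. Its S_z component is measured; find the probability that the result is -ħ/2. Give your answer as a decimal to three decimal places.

0.500

In the S_z basis, |+y⟩ = (|↑⟩ + i|↓⟩)/√2 and |-z⟩ = |↓⟩.
|⟨-z|+y⟩|² = 1/2.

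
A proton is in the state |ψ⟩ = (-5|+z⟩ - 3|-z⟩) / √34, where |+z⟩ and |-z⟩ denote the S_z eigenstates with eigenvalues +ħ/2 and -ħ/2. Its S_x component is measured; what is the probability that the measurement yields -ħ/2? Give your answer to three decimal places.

0.059

|-x⟩ = (|+z⟩ - |-z⟩)/√2, so ⟨-x|ψ⟩ = (-2) / (√2·√34).
P = |-2|² / 68 = 4/68.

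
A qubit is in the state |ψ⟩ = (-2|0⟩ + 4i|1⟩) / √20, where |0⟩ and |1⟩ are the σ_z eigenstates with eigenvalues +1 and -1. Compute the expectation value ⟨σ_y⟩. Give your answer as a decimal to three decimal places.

-0.800

⟨σ_y⟩ = 2 Im(a* b)/(|a|²+|b|²) with a = -2, b = 4i.
a* b = -8i, so ⟨σ_y⟩ = -16/20.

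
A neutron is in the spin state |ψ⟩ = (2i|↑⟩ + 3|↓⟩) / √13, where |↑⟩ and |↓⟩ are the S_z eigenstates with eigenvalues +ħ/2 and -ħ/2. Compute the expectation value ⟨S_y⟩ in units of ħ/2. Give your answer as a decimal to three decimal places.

⟨σ_y⟩ = 2 Im(a* b)/(|a|²+|b|²) with a = 2i, b = 3.
a* b = -6i, so ⟨σ_y⟩ = -12/13.
⟨S_y⟩ = (ħ/2)·⟨σ_y⟩.

-0.923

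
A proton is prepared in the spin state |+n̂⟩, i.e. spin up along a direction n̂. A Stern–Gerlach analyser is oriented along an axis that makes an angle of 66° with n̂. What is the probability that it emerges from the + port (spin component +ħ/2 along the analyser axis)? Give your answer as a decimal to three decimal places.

For spin-½, the probability of finding spin-up along an axis at angle θ to the initial spin direction is cos²(θ/2); spin-down is sin²(θ/2).
θ = 66°, so P = cos²(33°) ≈ 0.703.

0.703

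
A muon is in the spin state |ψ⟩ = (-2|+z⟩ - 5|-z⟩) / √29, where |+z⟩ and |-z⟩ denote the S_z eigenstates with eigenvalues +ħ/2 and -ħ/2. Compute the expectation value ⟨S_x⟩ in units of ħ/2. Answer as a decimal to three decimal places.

0.690

⟨σ_x⟩ = 2 Re(a* b)/(|a|²+|b|²) with a = -2, b = -5.
a* b = 10, so ⟨σ_x⟩ = 20/29.
⟨S_x⟩ = (ħ/2)·⟨σ_x⟩.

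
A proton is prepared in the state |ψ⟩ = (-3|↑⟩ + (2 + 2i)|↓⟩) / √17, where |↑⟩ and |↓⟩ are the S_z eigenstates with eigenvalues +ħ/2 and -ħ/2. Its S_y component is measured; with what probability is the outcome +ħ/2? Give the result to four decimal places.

0.1471

|+y⟩ = (|↑⟩ + i|↓⟩)/√2, so ⟨+y|ψ⟩ = (-1 - 2i) / (√2·√17).
P = |-1 - 2i|² / 34 = 5/34.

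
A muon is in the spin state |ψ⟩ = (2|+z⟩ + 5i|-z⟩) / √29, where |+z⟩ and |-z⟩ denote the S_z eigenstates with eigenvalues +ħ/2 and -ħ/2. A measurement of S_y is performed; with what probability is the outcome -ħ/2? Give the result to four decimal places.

0.1552

|-y⟩ = (|+z⟩ - i|-z⟩)/√2, so ⟨-y|ψ⟩ = (-3) / (√2·√29).
P = |-3|² / 58 = 9/58.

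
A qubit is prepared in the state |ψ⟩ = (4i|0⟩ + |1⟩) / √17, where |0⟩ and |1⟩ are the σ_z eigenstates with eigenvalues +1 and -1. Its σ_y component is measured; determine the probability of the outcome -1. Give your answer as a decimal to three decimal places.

0.735

|-y⟩ = (|0⟩ - i|1⟩)/√2, so ⟨-y|ψ⟩ = (5i) / (√2·√17).
P = |5i|² / 34 = 25/34.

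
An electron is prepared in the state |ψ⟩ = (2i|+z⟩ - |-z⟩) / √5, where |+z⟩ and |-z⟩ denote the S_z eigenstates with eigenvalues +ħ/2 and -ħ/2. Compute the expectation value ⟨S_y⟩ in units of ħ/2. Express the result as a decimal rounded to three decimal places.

0.800

⟨σ_y⟩ = 2 Im(a* b)/(|a|²+|b|²) with a = 2i, b = -1.
a* b = 2i, so ⟨σ_y⟩ = 4/5.
⟨S_y⟩ = (ħ/2)·⟨σ_y⟩.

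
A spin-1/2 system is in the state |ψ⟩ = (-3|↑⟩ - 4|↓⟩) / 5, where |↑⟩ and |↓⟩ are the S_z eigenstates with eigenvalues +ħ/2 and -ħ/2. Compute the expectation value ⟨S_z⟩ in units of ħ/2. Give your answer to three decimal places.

⟨σ_z⟩ = |a|² - |b|² divided by |a|²+|b|², with a, b the |↑⟩, |↓⟩ amplitudes.
= (9 - 16)/25 = -7/25.
⟨S_z⟩ = (ħ/2)·⟨σ_z⟩.

-0.280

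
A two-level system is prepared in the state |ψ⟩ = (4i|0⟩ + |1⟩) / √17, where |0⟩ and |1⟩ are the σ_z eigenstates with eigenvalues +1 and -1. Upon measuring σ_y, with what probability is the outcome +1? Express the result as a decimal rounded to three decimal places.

0.265

|+y⟩ = (|0⟩ + i|1⟩)/√2, so ⟨+y|ψ⟩ = (3i) / (√2·√17).
P = |3i|² / 34 = 9/34.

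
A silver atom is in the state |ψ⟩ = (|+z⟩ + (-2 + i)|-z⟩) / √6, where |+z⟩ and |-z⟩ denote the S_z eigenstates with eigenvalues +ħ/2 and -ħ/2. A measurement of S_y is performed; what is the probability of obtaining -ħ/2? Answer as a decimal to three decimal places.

0.333

|-y⟩ = (|+z⟩ - i|-z⟩)/√2, so ⟨-y|ψ⟩ = (-2i) / (√2·√6).
P = |-2i|² / 12 = 4/12.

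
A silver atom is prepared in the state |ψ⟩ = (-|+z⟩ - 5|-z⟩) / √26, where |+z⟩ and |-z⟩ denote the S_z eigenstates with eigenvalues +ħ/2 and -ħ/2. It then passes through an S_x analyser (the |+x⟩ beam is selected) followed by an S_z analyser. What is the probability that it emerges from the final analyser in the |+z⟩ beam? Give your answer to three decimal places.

0.346

First analyser (S_x): P(|+x⟩) = |⟨+x|ψ⟩|² = 36/52.
After stage 1 the state is |+x⟩; P(|+z⟩) = |⟨+z|+x⟩|² = 1/2.
Joint probability = 36/52 × 1/2 = 0.346.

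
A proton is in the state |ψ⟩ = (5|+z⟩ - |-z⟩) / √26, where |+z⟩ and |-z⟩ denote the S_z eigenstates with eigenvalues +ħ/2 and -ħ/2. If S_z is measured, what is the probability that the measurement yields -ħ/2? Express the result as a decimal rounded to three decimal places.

0.038

The -ħ/2 outcome corresponds to |-z⟩. Its amplitude in |ψ⟩ is -1/√26.
P = |-1|² / 26 = 1/26.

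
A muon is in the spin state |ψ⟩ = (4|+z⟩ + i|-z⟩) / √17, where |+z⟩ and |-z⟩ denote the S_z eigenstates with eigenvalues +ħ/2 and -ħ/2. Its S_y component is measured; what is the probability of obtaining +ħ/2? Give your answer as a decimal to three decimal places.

|+y⟩ = (|+z⟩ + i|-z⟩)/√2, so ⟨+y|ψ⟩ = (5) / (√2·√17).
P = |5|² / 34 = 25/34.

0.735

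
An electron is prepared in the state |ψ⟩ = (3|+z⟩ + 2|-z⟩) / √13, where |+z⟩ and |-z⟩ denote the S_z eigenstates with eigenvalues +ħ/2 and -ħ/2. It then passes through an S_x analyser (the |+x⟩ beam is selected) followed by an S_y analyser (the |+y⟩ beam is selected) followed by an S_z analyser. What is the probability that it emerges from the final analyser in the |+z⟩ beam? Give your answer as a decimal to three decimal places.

First analyser (S_x): P(|+x⟩) = |⟨+x|ψ⟩|² = 25/26.
After stage 1 the state is |+x⟩; P(|+y⟩) = |⟨+y|+x⟩|² = 1/2.
After stage 2 the state is |+y⟩; P(|+z⟩) = |⟨+z|+y⟩|² = 1/2.
Joint probability = 25/26 × 1/2 × 1/2 = 0.240.

0.240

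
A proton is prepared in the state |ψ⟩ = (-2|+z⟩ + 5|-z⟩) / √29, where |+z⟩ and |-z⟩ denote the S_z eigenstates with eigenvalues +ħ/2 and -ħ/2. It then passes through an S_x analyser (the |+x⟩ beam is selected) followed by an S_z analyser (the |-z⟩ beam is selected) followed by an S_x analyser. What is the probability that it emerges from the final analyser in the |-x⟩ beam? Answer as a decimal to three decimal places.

First analyser (S_x): P(|+x⟩) = |⟨+x|ψ⟩|² = 9/58.
After stage 1 the state is |+x⟩; P(|-z⟩) = |⟨-z|+x⟩|² = 1/2.
After stage 2 the state is |-z⟩; P(|-x⟩) = |⟨-x|-z⟩|² = 1/2.
Joint probability = 9/58 × 1/2 × 1/2 = 0.039.

0.039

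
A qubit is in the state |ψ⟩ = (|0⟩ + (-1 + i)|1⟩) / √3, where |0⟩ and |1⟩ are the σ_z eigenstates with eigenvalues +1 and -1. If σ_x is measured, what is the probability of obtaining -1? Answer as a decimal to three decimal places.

|-x⟩ = (|0⟩ - |1⟩)/√2, so ⟨-x|ψ⟩ = (2 - i) / (√2·√3).
P = |2 - i|² / 6 = 5/6.

0.833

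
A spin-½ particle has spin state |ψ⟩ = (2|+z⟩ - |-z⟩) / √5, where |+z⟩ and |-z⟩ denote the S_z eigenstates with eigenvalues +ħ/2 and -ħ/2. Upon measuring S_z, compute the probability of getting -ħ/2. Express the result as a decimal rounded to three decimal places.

0.200

The -ħ/2 outcome corresponds to |-z⟩. Its amplitude in |ψ⟩ is -1/√5.
P = |-1|² / 5 = 1/5.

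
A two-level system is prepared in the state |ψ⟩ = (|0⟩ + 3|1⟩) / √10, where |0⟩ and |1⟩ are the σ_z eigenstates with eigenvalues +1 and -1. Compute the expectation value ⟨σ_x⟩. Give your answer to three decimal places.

0.600

⟨σ_x⟩ = 2 Re(a* b)/(|a|²+|b|²) with a = 1, b = 3.
a* b = 3, so ⟨σ_x⟩ = 6/10.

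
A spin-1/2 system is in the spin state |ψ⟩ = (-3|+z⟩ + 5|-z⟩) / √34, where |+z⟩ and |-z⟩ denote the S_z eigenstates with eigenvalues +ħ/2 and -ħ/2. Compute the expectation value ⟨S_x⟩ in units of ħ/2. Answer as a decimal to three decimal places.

⟨σ_x⟩ = 2 Re(a* b)/(|a|²+|b|²) with a = -3, b = 5.
a* b = -15, so ⟨σ_x⟩ = -30/34.
⟨S_x⟩ = (ħ/2)·⟨σ_x⟩.

-0.882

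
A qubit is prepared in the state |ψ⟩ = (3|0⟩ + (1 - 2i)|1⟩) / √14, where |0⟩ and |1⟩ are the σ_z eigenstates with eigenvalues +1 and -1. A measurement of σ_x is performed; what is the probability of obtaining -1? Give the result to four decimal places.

|-x⟩ = (|0⟩ - |1⟩)/√2, so ⟨-x|ψ⟩ = (2 + 2i) / (√2·√14).
P = |2 + 2i|² / 28 = 8/28.

0.2857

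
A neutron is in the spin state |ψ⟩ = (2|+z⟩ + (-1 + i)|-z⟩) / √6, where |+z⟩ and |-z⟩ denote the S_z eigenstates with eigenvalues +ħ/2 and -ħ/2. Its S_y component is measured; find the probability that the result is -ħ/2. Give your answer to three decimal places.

|-y⟩ = (|+z⟩ - i|-z⟩)/√2, so ⟨-y|ψ⟩ = (1 - i) / (√2·√6).
P = |1 - i|² / 12 = 2/12.

0.167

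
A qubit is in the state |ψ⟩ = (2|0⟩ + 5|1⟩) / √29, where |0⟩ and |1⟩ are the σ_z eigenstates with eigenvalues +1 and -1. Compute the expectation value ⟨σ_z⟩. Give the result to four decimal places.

-0.7241

⟨σ_z⟩ = |a|² - |b|² divided by |a|²+|b|², with a, b the |0⟩, |1⟩ amplitudes.
= (4 - 25)/29 = -21/29.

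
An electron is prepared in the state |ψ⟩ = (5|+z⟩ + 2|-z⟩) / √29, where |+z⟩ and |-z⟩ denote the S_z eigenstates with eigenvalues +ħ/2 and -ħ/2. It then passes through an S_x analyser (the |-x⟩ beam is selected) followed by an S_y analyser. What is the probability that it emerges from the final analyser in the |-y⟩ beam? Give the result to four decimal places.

First analyser (S_x): P(|-x⟩) = |⟨-x|ψ⟩|² = 9/58.
After stage 1 the state is |-x⟩; P(|-y⟩) = |⟨-y|-x⟩|² = 1/2.
Joint probability = 9/58 × 1/2 = 0.0776.

0.0776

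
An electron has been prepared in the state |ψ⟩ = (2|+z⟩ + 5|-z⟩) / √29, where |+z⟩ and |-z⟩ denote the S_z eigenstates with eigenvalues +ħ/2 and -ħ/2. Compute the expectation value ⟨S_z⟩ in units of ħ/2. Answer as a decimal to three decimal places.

⟨σ_z⟩ = |a|² - |b|² divided by |a|²+|b|², with a, b the |+z⟩, |-z⟩ amplitudes.
= (4 - 25)/29 = -21/29.
⟨S_z⟩ = (ħ/2)·⟨σ_z⟩.

-0.724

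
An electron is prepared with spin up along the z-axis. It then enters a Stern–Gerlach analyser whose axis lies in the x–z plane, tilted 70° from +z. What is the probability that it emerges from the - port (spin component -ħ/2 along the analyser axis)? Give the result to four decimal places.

For spin-½, the probability of finding spin-up along an axis at angle θ to the initial spin direction is cos²(θ/2); spin-down is sin²(θ/2).
θ = 70°, so P = sin²(35°) ≈ 0.3290.

0.3290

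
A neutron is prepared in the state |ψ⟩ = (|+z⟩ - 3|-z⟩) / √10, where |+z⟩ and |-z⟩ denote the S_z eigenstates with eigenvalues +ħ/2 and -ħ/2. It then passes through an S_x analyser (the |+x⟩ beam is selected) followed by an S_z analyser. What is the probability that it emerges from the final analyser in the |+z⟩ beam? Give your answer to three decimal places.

First analyser (S_x): P(|+x⟩) = |⟨+x|ψ⟩|² = 4/20.
After stage 1 the state is |+x⟩; P(|+z⟩) = |⟨+z|+x⟩|² = 1/2.
Joint probability = 4/20 × 1/2 = 0.100.

0.100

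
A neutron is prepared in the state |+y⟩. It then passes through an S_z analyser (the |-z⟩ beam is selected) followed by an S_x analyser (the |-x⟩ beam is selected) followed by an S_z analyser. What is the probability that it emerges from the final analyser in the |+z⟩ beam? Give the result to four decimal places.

0.1250

First analyser (S_z): from |+y⟩, P(|-z⟩) = 1/2.
After stage 1 the state is |-z⟩; P(|-x⟩) = |⟨-x|-z⟩|² = 1/2.
After stage 2 the state is |-x⟩; P(|+z⟩) = |⟨+z|-x⟩|² = 1/2.
Joint probability = 1/2 × 1/2 × 1/2 = 0.1250.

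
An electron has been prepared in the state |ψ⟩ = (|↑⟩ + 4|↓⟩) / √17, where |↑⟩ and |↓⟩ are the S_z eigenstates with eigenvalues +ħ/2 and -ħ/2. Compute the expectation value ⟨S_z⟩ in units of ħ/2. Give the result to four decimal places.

-0.8824

⟨σ_z⟩ = |a|² - |b|² divided by |a|²+|b|², with a, b the |↑⟩, |↓⟩ amplitudes.
= (1 - 16)/17 = -15/17.
⟨S_z⟩ = (ħ/2)·⟨σ_z⟩.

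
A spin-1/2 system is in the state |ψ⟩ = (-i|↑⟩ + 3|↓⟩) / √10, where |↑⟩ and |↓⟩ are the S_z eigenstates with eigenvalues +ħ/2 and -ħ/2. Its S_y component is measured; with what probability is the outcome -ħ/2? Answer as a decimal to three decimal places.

|-y⟩ = (|↑⟩ - i|↓⟩)/√2, so ⟨-y|ψ⟩ = (2i) / (√2·√10).
P = |2i|² / 20 = 4/20.

0.200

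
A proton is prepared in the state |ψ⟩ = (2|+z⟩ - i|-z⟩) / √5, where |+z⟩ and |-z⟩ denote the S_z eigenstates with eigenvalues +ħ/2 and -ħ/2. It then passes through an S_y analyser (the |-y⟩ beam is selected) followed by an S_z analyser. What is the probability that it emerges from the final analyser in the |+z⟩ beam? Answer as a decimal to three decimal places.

First analyser (S_y): P(|-y⟩) = |⟨-y|ψ⟩|² = 9/10.
After stage 1 the state is |-y⟩; P(|+z⟩) = |⟨+z|-y⟩|² = 1/2.
Joint probability = 9/10 × 1/2 = 0.450.

0.450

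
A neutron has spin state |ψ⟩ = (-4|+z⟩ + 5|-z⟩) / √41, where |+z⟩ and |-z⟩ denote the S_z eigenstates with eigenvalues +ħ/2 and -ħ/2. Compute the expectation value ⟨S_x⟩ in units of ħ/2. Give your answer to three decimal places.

-0.976

⟨σ_x⟩ = 2 Re(a* b)/(|a|²+|b|²) with a = -4, b = 5.
a* b = -20, so ⟨σ_x⟩ = -40/41.
⟨S_x⟩ = (ħ/2)·⟨σ_x⟩.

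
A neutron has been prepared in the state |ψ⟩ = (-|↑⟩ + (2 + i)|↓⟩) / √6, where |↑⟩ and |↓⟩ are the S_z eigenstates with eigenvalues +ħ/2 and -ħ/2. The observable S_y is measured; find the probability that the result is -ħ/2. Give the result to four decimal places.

0.6667

|-y⟩ = (|↑⟩ - i|↓⟩)/√2, so ⟨-y|ψ⟩ = (-2 + 2i) / (√2·√6).
P = |-2 + 2i|² / 12 = 8/12.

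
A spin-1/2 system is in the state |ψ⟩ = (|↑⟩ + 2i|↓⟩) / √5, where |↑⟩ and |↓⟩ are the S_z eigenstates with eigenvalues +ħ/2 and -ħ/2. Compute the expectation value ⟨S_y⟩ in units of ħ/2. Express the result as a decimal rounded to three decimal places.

0.800

⟨σ_y⟩ = 2 Im(a* b)/(|a|²+|b|²) with a = 1, b = 2i.
a* b = 2i, so ⟨σ_y⟩ = 4/5.
⟨S_y⟩ = (ħ/2)·⟨σ_y⟩.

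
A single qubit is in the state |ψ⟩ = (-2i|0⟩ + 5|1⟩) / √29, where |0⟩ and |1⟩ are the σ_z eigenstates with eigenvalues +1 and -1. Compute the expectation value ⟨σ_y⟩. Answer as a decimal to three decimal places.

⟨σ_y⟩ = 2 Im(a* b)/(|a|²+|b|²) with a = -2i, b = 5.
a* b = 10i, so ⟨σ_y⟩ = 20/29.

0.690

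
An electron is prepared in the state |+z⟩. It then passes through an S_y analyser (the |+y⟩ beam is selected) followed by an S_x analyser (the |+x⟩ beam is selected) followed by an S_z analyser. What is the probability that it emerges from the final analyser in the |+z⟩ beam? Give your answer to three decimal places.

0.125

First analyser (S_y): from |+z⟩, P(|+y⟩) = 1/2.
After stage 1 the state is |+y⟩; P(|+x⟩) = |⟨+x|+y⟩|² = 1/2.
After stage 2 the state is |+x⟩; P(|+z⟩) = |⟨+z|+x⟩|² = 1/2.
Joint probability = 1/2 × 1/2 × 1/2 = 0.125.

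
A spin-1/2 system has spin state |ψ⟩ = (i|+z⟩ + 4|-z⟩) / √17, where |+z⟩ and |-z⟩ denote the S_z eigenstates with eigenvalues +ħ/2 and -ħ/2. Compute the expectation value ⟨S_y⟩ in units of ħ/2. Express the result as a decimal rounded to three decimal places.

-0.471

⟨σ_y⟩ = 2 Im(a* b)/(|a|²+|b|²) with a = i, b = 4.
a* b = -4i, so ⟨σ_y⟩ = -8/17.
⟨S_y⟩ = (ħ/2)·⟨σ_y⟩.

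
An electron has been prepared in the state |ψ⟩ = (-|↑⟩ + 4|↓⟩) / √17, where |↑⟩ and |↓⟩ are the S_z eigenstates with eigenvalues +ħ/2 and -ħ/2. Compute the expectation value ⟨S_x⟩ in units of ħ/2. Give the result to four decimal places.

-0.4706

⟨σ_x⟩ = 2 Re(a* b)/(|a|²+|b|²) with a = -1, b = 4.
a* b = -4, so ⟨σ_x⟩ = -8/17.
⟨S_x⟩ = (ħ/2)·⟨σ_x⟩.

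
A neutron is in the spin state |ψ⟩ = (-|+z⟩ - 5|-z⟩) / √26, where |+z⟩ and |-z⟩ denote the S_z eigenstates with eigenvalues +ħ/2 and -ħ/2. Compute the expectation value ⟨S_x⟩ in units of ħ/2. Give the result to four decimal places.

⟨σ_x⟩ = 2 Re(a* b)/(|a|²+|b|²) with a = -1, b = -5.
a* b = 5, so ⟨σ_x⟩ = 10/26.
⟨S_x⟩ = (ħ/2)·⟨σ_x⟩.

0.3846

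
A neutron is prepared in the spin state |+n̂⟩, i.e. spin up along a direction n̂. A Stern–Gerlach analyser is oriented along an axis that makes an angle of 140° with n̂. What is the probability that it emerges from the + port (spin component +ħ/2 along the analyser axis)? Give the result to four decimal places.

For spin-½, the probability of finding spin-up along an axis at angle θ to the initial spin direction is cos²(θ/2); spin-down is sin²(θ/2).
θ = 140°, so P = cos²(70°) ≈ 0.1170.

0.1170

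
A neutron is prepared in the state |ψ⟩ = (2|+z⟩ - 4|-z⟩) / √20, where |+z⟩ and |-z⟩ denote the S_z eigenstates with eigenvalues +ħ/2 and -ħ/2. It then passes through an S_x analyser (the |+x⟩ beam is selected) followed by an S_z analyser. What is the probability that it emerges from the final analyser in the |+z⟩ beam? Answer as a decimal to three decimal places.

First analyser (S_x): P(|+x⟩) = |⟨+x|ψ⟩|² = 4/40.
After stage 1 the state is |+x⟩; P(|+z⟩) = |⟨+z|+x⟩|² = 1/2.
Joint probability = 4/40 × 1/2 = 0.050.

0.050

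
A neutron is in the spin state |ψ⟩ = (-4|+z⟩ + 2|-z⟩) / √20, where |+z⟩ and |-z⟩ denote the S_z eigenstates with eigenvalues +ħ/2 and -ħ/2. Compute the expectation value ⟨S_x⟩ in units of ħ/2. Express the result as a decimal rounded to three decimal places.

-0.800

⟨σ_x⟩ = 2 Re(a* b)/(|a|²+|b|²) with a = -4, b = 2.
a* b = -8, so ⟨σ_x⟩ = -16/20.
⟨S_x⟩ = (ħ/2)·⟨σ_x⟩.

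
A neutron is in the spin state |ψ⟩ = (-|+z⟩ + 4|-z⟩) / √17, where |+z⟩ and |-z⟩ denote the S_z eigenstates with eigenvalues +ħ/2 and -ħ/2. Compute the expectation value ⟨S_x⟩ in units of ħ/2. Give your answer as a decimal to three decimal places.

-0.471

⟨σ_x⟩ = 2 Re(a* b)/(|a|²+|b|²) with a = -1, b = 4.
a* b = -4, so ⟨σ_x⟩ = -8/17.
⟨S_x⟩ = (ħ/2)·⟨σ_x⟩.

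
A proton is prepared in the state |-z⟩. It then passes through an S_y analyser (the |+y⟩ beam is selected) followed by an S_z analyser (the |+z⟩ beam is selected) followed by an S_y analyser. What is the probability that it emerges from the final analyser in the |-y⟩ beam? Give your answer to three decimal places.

0.125

First analyser (S_y): from |-z⟩, P(|+y⟩) = 1/2.
After stage 1 the state is |+y⟩; P(|+z⟩) = |⟨+z|+y⟩|² = 1/2.
After stage 2 the state is |+z⟩; P(|-y⟩) = |⟨-y|+z⟩|² = 1/2.
Joint probability = 1/2 × 1/2 × 1/2 = 0.125.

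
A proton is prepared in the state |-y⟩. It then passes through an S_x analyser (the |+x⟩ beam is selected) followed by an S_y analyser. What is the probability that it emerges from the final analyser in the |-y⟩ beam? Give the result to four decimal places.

0.2500

First analyser (S_x): from |-y⟩, P(|+x⟩) = 1/2.
After stage 1 the state is |+x⟩; P(|-y⟩) = |⟨-y|+x⟩|² = 1/2.
Joint probability = 1/2 × 1/2 = 0.2500.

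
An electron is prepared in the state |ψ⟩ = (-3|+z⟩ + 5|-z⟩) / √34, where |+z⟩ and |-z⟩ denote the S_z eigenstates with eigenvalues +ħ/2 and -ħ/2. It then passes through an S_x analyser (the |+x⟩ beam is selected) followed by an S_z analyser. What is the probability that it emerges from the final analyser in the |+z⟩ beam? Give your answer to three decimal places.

First analyser (S_x): P(|+x⟩) = |⟨+x|ψ⟩|² = 4/68.
After stage 1 the state is |+x⟩; P(|+z⟩) = |⟨+z|+x⟩|² = 1/2.
Joint probability = 4/68 × 1/2 = 0.029.

0.029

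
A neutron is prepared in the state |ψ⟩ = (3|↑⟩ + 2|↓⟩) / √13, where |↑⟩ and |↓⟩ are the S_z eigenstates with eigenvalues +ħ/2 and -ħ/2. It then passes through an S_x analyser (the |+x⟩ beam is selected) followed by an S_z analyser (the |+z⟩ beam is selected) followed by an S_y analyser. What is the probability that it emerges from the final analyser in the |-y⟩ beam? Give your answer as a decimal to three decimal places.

First analyser (S_x): P(|+x⟩) = |⟨+x|ψ⟩|² = 25/26.
After stage 1 the state is |+x⟩; P(|+z⟩) = |⟨+z|+x⟩|² = 1/2.
After stage 2 the state is |+z⟩; P(|-y⟩) = |⟨-y|+z⟩|² = 1/2.
Joint probability = 25/26 × 1/2 × 1/2 = 0.240.

0.240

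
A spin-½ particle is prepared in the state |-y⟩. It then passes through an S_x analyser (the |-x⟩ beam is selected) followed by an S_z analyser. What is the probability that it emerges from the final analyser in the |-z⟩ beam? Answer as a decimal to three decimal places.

0.250

First analyser (S_x): from |-y⟩, P(|-x⟩) = 1/2.
After stage 1 the state is |-x⟩; P(|-z⟩) = |⟨-z|-x⟩|² = 1/2.
Joint probability = 1/2 × 1/2 = 0.250.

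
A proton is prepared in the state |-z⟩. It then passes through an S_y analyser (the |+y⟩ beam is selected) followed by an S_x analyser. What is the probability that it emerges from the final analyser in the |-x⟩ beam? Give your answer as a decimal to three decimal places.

First analyser (S_y): from |-z⟩, P(|+y⟩) = 1/2.
After stage 1 the state is |+y⟩; P(|-x⟩) = |⟨-x|+y⟩|² = 1/2.
Joint probability = 1/2 × 1/2 = 0.250.

0.250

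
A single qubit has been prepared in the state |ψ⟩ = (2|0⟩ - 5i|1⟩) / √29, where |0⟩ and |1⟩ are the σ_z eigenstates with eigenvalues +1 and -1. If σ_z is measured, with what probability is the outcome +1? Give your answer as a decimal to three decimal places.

The +1 outcome corresponds to |0⟩. Its amplitude in |ψ⟩ is 2/√29.
P = |2|² / 29 = 4/29.

0.138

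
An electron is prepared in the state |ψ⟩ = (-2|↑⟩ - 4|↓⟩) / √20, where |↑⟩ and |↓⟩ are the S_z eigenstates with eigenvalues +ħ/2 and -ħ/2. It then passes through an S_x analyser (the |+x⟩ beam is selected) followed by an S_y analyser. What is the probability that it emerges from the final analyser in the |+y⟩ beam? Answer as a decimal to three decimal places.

First analyser (S_x): P(|+x⟩) = |⟨+x|ψ⟩|² = 36/40.
After stage 1 the state is |+x⟩; P(|+y⟩) = |⟨+y|+x⟩|² = 1/2.
Joint probability = 36/40 × 1/2 = 0.450.

0.450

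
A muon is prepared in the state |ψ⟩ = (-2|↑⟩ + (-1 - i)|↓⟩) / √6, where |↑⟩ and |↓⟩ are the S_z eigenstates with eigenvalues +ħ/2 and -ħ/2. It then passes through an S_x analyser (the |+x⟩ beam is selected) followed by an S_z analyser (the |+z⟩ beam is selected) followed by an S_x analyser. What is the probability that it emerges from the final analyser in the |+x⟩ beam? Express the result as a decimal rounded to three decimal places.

First analyser (S_x): P(|+x⟩) = |⟨+x|ψ⟩|² = 10/12.
After stage 1 the state is |+x⟩; P(|+z⟩) = |⟨+z|+x⟩|² = 1/2.
After stage 2 the state is |+z⟩; P(|+x⟩) = |⟨+x|+z⟩|² = 1/2.
Joint probability = 10/12 × 1/2 × 1/2 = 0.208.

0.208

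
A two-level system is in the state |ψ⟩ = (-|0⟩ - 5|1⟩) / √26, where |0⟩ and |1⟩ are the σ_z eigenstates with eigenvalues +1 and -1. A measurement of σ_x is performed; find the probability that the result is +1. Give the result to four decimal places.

|+x⟩ = (|0⟩ + |1⟩)/√2, so ⟨+x|ψ⟩ = (-6) / (√2·√26).
P = |-6|² / 52 = 36/52.

0.6923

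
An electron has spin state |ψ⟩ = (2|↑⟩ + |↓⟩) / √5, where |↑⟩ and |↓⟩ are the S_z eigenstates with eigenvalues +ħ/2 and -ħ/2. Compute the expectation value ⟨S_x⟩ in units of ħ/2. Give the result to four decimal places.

0.8000

⟨σ_x⟩ = 2 Re(a* b)/(|a|²+|b|²) with a = 2, b = 1.
a* b = 2, so ⟨σ_x⟩ = 4/5.
⟨S_x⟩ = (ħ/2)·⟨σ_x⟩.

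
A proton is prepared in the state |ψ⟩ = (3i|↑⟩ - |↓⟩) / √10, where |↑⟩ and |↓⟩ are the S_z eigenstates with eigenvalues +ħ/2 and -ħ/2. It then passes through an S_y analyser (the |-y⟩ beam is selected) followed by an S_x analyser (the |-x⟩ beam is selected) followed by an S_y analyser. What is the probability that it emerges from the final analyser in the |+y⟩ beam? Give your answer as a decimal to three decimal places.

0.050

First analyser (S_y): P(|-y⟩) = |⟨-y|ψ⟩|² = 4/20.
After stage 1 the state is |-y⟩; P(|-x⟩) = |⟨-x|-y⟩|² = 1/2.
After stage 2 the state is |-x⟩; P(|+y⟩) = |⟨+y|-x⟩|² = 1/2.
Joint probability = 4/20 × 1/2 × 1/2 = 0.050.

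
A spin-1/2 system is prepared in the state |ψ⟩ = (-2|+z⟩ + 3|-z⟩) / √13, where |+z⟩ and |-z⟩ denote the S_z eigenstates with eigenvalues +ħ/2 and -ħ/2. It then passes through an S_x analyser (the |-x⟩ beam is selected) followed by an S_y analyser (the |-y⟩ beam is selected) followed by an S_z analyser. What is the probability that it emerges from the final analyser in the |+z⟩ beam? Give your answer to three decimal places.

0.240

First analyser (S_x): P(|-x⟩) = |⟨-x|ψ⟩|² = 25/26.
After stage 1 the state is |-x⟩; P(|-y⟩) = |⟨-y|-x⟩|² = 1/2.
After stage 2 the state is |-y⟩; P(|+z⟩) = |⟨+z|-y⟩|² = 1/2.
Joint probability = 25/26 × 1/2 × 1/2 = 0.240.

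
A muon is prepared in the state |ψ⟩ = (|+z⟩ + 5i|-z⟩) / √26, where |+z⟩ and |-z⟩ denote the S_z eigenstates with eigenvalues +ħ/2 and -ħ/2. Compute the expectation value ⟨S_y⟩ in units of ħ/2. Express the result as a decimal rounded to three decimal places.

⟨σ_y⟩ = 2 Im(a* b)/(|a|²+|b|²) with a = 1, b = 5i.
a* b = 5i, so ⟨σ_y⟩ = 10/26.
⟨S_y⟩ = (ħ/2)·⟨σ_y⟩.

0.385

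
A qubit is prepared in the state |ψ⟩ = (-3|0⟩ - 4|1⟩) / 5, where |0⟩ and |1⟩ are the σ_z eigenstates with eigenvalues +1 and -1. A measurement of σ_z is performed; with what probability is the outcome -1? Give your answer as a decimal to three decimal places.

0.640

The -1 outcome corresponds to |1⟩. Its amplitude in |ψ⟩ is -4/5.
P = |-4|² / 25 = 16/25.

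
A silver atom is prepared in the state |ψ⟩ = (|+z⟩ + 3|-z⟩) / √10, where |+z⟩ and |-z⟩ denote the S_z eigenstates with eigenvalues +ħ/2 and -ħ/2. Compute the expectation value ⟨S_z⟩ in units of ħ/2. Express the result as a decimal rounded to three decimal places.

⟨σ_z⟩ = |a|² - |b|² divided by |a|²+|b|², with a, b the |+z⟩, |-z⟩ amplitudes.
= (1 - 9)/10 = -8/10.
⟨S_z⟩ = (ħ/2)·⟨σ_z⟩.

-0.800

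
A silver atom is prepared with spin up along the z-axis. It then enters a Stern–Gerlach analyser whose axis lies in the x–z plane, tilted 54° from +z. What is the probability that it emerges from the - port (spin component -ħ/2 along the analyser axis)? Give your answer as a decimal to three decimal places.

For spin-½, the probability of finding spin-up along an axis at angle θ to the initial spin direction is cos²(θ/2); spin-down is sin²(θ/2).
θ = 54°, so P = sin²(27°) ≈ 0.206.

0.206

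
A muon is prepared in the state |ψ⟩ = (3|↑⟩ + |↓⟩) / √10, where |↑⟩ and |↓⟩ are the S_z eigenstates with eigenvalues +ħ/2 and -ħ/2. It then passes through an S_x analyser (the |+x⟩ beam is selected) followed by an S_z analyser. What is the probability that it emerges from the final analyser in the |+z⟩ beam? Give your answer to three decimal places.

First analyser (S_x): P(|+x⟩) = |⟨+x|ψ⟩|² = 16/20.
After stage 1 the state is |+x⟩; P(|+z⟩) = |⟨+z|+x⟩|² = 1/2.
Joint probability = 16/20 × 1/2 = 0.400.

0.400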